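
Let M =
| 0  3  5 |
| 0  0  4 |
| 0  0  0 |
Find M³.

[[0, 0, 0], [0, 0, 0], [0, 0, 0]]

M is strictly triangular, hence nilpotent: M³ = 0, so M³ = 0.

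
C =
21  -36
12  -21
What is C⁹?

[[137781, -236196], [78732, -137781]]

tr C = 0 and det C = -9, so the characteristic polynomial is λ² − (0)λ + (-9) with roots -3 and 3.
Eigenvectors give P = [[-3, 2], [-2, 1]] with P⁻¹ = [[1, -2], [2, -3]], and C = P·diag(-3, 3)·P⁻¹.
Then C⁹ = P·diag(-19683, 19683)·P⁻¹ = [[59049, 39366], [39366, 19683]] · [[1, -2], [2, -3]] = [[137781, -236196], [78732, -137781]].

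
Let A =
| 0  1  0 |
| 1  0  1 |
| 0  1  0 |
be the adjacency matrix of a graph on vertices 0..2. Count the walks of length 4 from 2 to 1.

0

The number of length-4 walks from vertex 2 to vertex 1 is entry (2,1) of A^4, where A is the adjacency matrix.
A^2 = [[1, 0, 1], [0, 2, 0], [1, 0, 1]]
A^3 = [[0, 2, 0], [2, 0, 2], [0, 2, 0]]
A^4 = [[2, 0, 2], [0, 4, 0], [2, 0, 2]]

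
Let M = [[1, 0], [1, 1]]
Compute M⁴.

[[1, 0], [4, 1]]

M = I + N where N = [[0, 0], [1, 0]] is strictly lower-triangular, so N² = 0.
(I + N)⁴ = I + 4·N = [[1, 0], [4, 1]].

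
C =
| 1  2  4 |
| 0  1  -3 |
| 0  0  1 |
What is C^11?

[[1, 22, -286], [0, 1, -33], [0, 0, 1]]

C = I + N where N = [[0, 2, 4], [0, 0, -3], [0, 0, 0]] is strictly upper-triangular, so N^3 = 0.
(I + N)^11 = I + 11·N + 55·N^2 = [[1, 22, -286], [0, 1, -33], [0, 0, 1]].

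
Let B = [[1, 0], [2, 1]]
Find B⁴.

B = I + N where N = [[0, 0], [2, 0]] is strictly lower-triangular, so N² = 0.
(I + N)⁴ = I + 4·N = [[1, 0], [8, 1]].

[[1, 0], [8, 1]]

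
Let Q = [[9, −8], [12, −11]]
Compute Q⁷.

tr Q = −2 and det Q = −3, so the characteristic polynomial is λ² − (−2)λ + (−3) with roots −3 and 1.
Eigenvectors give P = [[−2, 1], [−3, 1]] with P⁻¹ = [[1, −1], [3, −2]], and Q = P·diag(−3, 1)·P⁻¹.
Then Q⁷ = P·diag(−2187, 1)·P⁻¹ = [[4374, 1], [6561, 1]] · [[1, −1], [3, −2]] = [[4377, −4376], [6564, −6563]].

[[4377, −4376], [6564, −6563]]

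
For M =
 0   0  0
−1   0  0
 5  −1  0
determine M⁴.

[[0, 0, 0], [0, 0, 0], [0, 0, 0]]

M is strictly triangular, hence nilpotent: M³ = 0, so M⁴ = 0.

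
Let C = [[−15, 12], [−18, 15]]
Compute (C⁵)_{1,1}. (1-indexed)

−1215

tr C = 0 and det C = −9, so the characteristic polynomial is λ² − (0)λ + (−9) with roots −3 and 3.
Eigenvectors give P = [[−1, 2], [−1, 3]] with P⁻¹ = [[−3, 2], [−1, 1]], and C = P·diag(−3, 3)·P⁻¹.
Then C⁵ = P·diag(−243, 243)·P⁻¹ = [[243, 486], [243, 729]] · [[−3, 2], [−1, 1]] = [[−1215, 972], [−1458, 1215]].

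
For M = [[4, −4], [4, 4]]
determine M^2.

[[0, −32], [32, 0]]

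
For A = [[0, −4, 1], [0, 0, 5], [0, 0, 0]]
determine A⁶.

A is strictly triangular, hence nilpotent: A³ = 0, so A⁶ = 0.

[[0, 0, 0], [0, 0, 0], [0, 0, 0]]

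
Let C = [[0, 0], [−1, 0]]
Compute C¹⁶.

C is strictly triangular, hence nilpotent: C² = 0, so C¹⁶ = 0.

[[0, 0], [0, 0]]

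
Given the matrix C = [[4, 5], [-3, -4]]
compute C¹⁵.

[[4, 5], [-3, -4]]

C² = I (check: tr C = 0 and det C = -1), so C¹⁵ = C since 15 is odd.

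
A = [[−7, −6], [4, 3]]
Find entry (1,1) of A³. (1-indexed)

tr A = −4 and det A = 3, so the characteristic polynomial is λ² − (−4)λ + (3) with roots −1 and −3.
Eigenvectors give P = [[−1, 3], [1, −2]] with P⁻¹ = [[2, 3], [1, 1]], and A = P·diag(−1, −3)·P⁻¹.
Then A³ = P·diag(−1, −27)·P⁻¹ = [[1, −81], [−1, 54]] · [[2, 3], [1, 1]] = [[−79, −78], [52, 51]].

−79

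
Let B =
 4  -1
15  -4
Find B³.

[[4, -1], [15, -4]]

B² = I (check: tr B = 0 and det B = -1), so B³ = B since 3 is odd.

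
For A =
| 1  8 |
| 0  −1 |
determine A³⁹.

A² = I (check: tr A = 0 and det A = −1), so A³⁹ = A since 39 is odd.

[[1, 8], [0, −1]]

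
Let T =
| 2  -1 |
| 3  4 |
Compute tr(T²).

14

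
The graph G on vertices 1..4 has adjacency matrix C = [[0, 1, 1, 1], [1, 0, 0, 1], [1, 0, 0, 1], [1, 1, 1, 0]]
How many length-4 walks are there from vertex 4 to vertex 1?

14

The number of length-4 walks from vertex 4 to vertex 1 is entry (4,1) of C⁴, where C is the adjacency matrix.
C² = [[3, 1, 1, 2], [1, 2, 2, 1], [1, 2, 2, 1], [2, 1, 1, 3]]
C³ = [[4, 5, 5, 5], [5, 2, 2, 5], [5, 2, 2, 5], [5, 5, 5, 4]]
C⁴ = [[15, 9, 9, 14], [9, 10, 10, 9], [9, 10, 10, 9], [14, 9, 9, 15]]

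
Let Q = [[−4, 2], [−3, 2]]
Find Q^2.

[[10, −4], [6, −2]]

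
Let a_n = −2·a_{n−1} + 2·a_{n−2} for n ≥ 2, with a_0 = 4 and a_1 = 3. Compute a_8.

−64

With companion matrix Q = [[−2, 2], [1, 0]], [a_n, a_{n−1}]ᵀ = Q·[a_{n−1}, a_{n−2}]ᵀ, so [a_8, a_7]ᵀ = Q^7·[a_1, a_0]ᵀ.
Q^7 = [[−896, 656], [328, −240]], giving [a_8, a_7]ᵀ = [[−64], [24]].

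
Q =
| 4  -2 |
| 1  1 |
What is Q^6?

tr Q = 5 and det Q = 6, so the characteristic polynomial is λ² − (5)λ + (6) with roots 3 and 2.
Eigenvectors give P = [[-2, 1], [-1, 1]] with P⁻¹ = [[-1, 1], [-1, 2]], and Q = P·diag(3, 2)·P⁻¹.
Then Q^6 = P·diag(729, 64)·P⁻¹ = [[-1458, 64], [-729, 64]] · [[-1, 1], [-1, 2]] = [[1394, -1330], [665, -601]].

[[1394, -1330], [665, -601]]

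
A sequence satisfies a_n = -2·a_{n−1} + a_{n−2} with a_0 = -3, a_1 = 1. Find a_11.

With companion matrix C = [[-2, 1], [1, 0]], [a_n, a_{n−1}]ᵀ = C·[a_{n−1}, a_{n−2}]ᵀ, so [a_11, a_10]ᵀ = C¹⁰·[a_1, a_0]ᵀ.
C¹⁰ = [[5741, -2378], [-2378, 985]], giving [a_11, a_10]ᵀ = [[12875], [-5333]].

12875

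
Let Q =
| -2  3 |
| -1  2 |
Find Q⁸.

[[1, 0], [0, 1]]

Q² = I (check: tr Q = 0 and det Q = -1), so Q⁸ = I since 8 is even.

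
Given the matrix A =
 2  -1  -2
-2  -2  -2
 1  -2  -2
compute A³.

A² = [[4, 4, 2], [-2, 10, 12], [4, 7, 6]]
A³ = [[2, -16, -20], [-12, -42, -40], [0, -30, -34]]

[[2, -16, -20], [-12, -42, -40], [0, -30, -34]]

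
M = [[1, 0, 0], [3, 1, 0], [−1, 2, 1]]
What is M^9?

M = I + N where N = [[0, 0, 0], [3, 0, 0], [−1, 2, 0]] is strictly lower-triangular, so N^3 = 0.
(I + N)^9 = I + 9·N + 36·N^2 = [[1, 0, 0], [27, 1, 0], [207, 18, 1]].

[[1, 0, 0], [27, 1, 0], [207, 18, 1]]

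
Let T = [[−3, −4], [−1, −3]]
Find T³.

[[−63, −124], [−31, −63]]

T² = [[13, 24], [6, 13]]
T³ = [[−63, −124], [−31, −63]]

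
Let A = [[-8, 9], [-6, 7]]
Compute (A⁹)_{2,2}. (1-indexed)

1027

tr A = -1 and det A = -2, so the characteristic polynomial is λ² − (-1)λ + (-2) with roots 1 and -2.
Eigenvectors give P = [[1, 3], [1, 2]] with P⁻¹ = [[-2, 3], [1, -1]], and A = P·diag(1, -2)·P⁻¹.
Then A⁹ = P·diag(1, -512)·P⁻¹ = [[1, -1536], [1, -1024]] · [[-2, 3], [1, -1]] = [[-1538, 1539], [-1026, 1027]].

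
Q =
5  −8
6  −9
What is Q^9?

[[59045, −78728], [59046, −78729]]

tr Q = −4 and det Q = 3, so the characteristic polynomial is λ² − (−4)λ + (3) with roots −3 and −1.
Eigenvectors give P = [[1, 4], [1, 3]] with P⁻¹ = [[−3, 4], [1, −1]], and Q = P·diag(−3, −1)·P⁻¹.
Then Q^9 = P·diag(−19683, −1)·P⁻¹ = [[−19683, −4], [−19683, −3]] · [[−3, 4], [1, −1]] = [[59045, −78728], [59046, −78729]].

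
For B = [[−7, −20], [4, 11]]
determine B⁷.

tr B = 4 and det B = 3, so the characteristic polynomial is λ² − (4)λ + (3) with roots 1 and 3.
Eigenvectors give P = [[5, −2], [−2, 1]] with P⁻¹ = [[1, 2], [2, 5]], and B = P·diag(1, 3)·P⁻¹.
Then B⁷ = P·diag(1, 2187)·P⁻¹ = [[5, −4374], [−2, 2187]] · [[1, 2], [2, 5]] = [[−8743, −21860], [4372, 10931]].

[[−8743, −21860], [4372, 10931]]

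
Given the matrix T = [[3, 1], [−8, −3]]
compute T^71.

T² = I (check: tr T = 0 and det T = −1), so T^71 = T since 71 is odd.

[[3, 1], [−8, −3]]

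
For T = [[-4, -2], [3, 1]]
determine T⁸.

tr T = -3 and det T = 2, so the characteristic polynomial is λ² − (-3)λ + (2) with roots -2 and -1.
Eigenvectors give P = [[-1, 2], [1, -3]] with P⁻¹ = [[-3, -2], [-1, -1]], and T = P·diag(-2, -1)·P⁻¹.
Then T⁸ = P·diag(256, 1)·P⁻¹ = [[-256, 2], [256, -3]] · [[-3, -2], [-1, -1]] = [[766, 510], [-765, -509]].

[[766, 510], [-765, -509]]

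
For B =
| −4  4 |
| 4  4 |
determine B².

[[32, 0], [0, 32]]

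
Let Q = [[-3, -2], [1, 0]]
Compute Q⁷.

tr Q = -3 and det Q = 2, so the characteristic polynomial is λ² − (-3)λ + (2) with roots -1 and -2.
Eigenvectors give P = [[-1, 2], [1, -1]] with P⁻¹ = [[1, 2], [1, 1]], and Q = P·diag(-1, -2)·P⁻¹.
Then Q⁷ = P·diag(-1, -128)·P⁻¹ = [[1, -256], [-1, 128]] · [[1, 2], [1, 1]] = [[-255, -254], [127, 126]].

[[-255, -254], [127, 126]]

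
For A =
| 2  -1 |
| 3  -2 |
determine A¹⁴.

[[1, 0], [0, 1]]

A² = I (check: tr A = 0 and det A = -1), so A¹⁴ = I since 14 is even.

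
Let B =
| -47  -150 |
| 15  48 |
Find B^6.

tr B = 1 and det B = -6, so the characteristic polynomial is λ² − (1)λ + (-6) with roots -2 and 3.
Eigenvectors give P = [[-10, 3], [3, -1]] with P⁻¹ = [[-1, -3], [-3, -10]], and B = P·diag(-2, 3)·P⁻¹.
Then B^6 = P·diag(64, 729)·P⁻¹ = [[-640, 2187], [192, -729]] · [[-1, -3], [-3, -10]] = [[-5921, -19950], [1995, 6714]].

[[-5921, -19950], [1995, 6714]]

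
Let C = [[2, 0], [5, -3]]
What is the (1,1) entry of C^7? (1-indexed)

tr C = -1 and det C = -6, so the characteristic polynomial is λ² − (-1)λ + (-6) with roots -3 and 2.
Eigenvectors give P = [[0, 1], [-1, 1]] with P⁻¹ = [[1, -1], [1, 0]], and C = P·diag(-3, 2)·P⁻¹.
Then C^7 = P·diag(-2187, 128)·P⁻¹ = [[0, 128], [2187, 128]] · [[1, -1], [1, 0]] = [[128, 0], [2315, -2187]].

128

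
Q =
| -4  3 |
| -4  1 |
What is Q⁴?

[[-92, 63], [-84, 13]]

Q² = [[4, -9], [12, -11]]
Q³ = [[20, 3], [-4, 25]]
Q⁴ = [[-92, 63], [-84, 13]]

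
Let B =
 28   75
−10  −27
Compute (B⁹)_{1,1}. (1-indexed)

120658

tr B = 1 and det B = −6, so the characteristic polynomial is λ² − (1)λ + (−6) with roots 3 and −2.
Eigenvectors give P = [[−3, −5], [1, 2]] with P⁻¹ = [[−2, −5], [1, 3]], and B = P·diag(3, −2)·P⁻¹.
Then B⁹ = P·diag(19683, −512)·P⁻¹ = [[−59049, 2560], [19683, −1024]] · [[−2, −5], [1, 3]] = [[120658, 302925], [−40390, −101487]].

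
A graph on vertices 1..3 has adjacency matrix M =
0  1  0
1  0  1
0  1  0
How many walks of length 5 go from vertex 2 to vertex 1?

4

The number of length-5 walks from vertex 2 to vertex 1 is entry (2,1) of M^5, where M is the adjacency matrix.
M^2 = [[1, 0, 1], [0, 2, 0], [1, 0, 1]]
M^3 = [[0, 2, 0], [2, 0, 2], [0, 2, 0]]
M^4 = [[2, 0, 2], [0, 4, 0], [2, 0, 2]]
M^5 = [[0, 4, 0], [4, 0, 4], [0, 4, 0]]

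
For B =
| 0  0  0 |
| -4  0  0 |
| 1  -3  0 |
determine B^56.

[[0, 0, 0], [0, 0, 0], [0, 0, 0]]

B is strictly triangular, hence nilpotent: B^3 = 0, so B^56 = 0.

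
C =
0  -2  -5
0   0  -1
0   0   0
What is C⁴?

C is strictly triangular, hence nilpotent: C³ = 0, so C⁴ = 0.

[[0, 0, 0], [0, 0, 0], [0, 0, 0]]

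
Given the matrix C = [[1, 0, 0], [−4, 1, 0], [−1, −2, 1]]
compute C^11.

C = I + N where N = [[0, 0, 0], [−4, 0, 0], [−1, −2, 0]] is strictly lower-triangular, so N^3 = 0.
(I + N)^11 = I + 11·N + 55·N^2 = [[1, 0, 0], [−44, 1, 0], [429, −22, 1]].

[[1, 0, 0], [−44, 1, 0], [429, −22, 1]]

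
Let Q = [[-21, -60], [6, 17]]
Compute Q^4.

tr Q = -4 and det Q = 3, so the characteristic polynomial is λ² − (-4)λ + (3) with roots -3 and -1.
Eigenvectors give P = [[10, -3], [-3, 1]] with P⁻¹ = [[1, 3], [3, 10]], and Q = P·diag(-3, -1)·P⁻¹.
Then Q^4 = P·diag(81, 1)·P⁻¹ = [[810, -3], [-243, 1]] · [[1, 3], [3, 10]] = [[801, 2400], [-240, -719]].

[[801, 2400], [-240, -719]]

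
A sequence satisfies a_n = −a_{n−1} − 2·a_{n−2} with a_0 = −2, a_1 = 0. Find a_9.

With companion matrix C = [[−1, −2], [1, 0]], [a_n, a_{n−1}]ᵀ = C·[a_{n−1}, a_{n−2}]ᵀ, so [a_9, a_8]ᵀ = C⁸·[a_1, a_0]ᵀ.
C⁸ = [[−17, −6], [3, −14]], giving [a_9, a_8]ᵀ = [[12], [28]].

12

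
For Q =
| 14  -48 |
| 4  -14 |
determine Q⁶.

[[64, 0], [0, 64]]

tr Q = 0 and det Q = -4, so the characteristic polynomial is λ² − (0)λ + (-4) with roots -2 and 2.
Eigenvectors give P = [[3, 4], [1, 1]] with P⁻¹ = [[-1, 4], [1, -3]], and Q = P·diag(-2, 2)·P⁻¹.
Then Q⁶ = P·diag(64, 64)·P⁻¹ = [[192, 256], [64, 64]] · [[-1, 4], [1, -3]] = [[64, 0], [0, 64]].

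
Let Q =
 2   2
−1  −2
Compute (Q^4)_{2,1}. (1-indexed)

Q^2 = [[2, 0], [0, 2]]
Q^3 = [[4, 4], [−2, −4]]
Q^4 = [[4, 0], [0, 4]]

0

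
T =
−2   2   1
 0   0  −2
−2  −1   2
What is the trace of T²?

8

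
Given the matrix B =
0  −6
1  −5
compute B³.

tr B = −5 and det B = 6, so the characteristic polynomial is λ² − (−5)λ + (6) with roots −2 and −3.
Eigenvectors give P = [[3, −2], [1, −1]] with P⁻¹ = [[1, −2], [1, −3]], and B = P·diag(−2, −3)·P⁻¹.
Then B³ = P·diag(−8, −27)·P⁻¹ = [[−24, 54], [−8, 27]] · [[1, −2], [1, −3]] = [[30, −114], [19, −65]].

[[30, −114], [19, −65]]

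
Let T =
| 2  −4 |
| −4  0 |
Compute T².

[[20, −8], [−8, 16]]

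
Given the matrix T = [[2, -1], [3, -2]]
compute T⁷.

[[2, -1], [3, -2]]

T² = I (check: tr T = 0 and det T = -1), so T⁷ = T since 7 is odd.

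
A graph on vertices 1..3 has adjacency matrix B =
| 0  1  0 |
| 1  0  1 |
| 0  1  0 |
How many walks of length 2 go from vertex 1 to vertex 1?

1

The number of length-2 walks from vertex 1 to vertex 1 is entry (1,1) of B², where B is the adjacency matrix.
B² = [[1, 0, 1], [0, 2, 0], [1, 0, 1]]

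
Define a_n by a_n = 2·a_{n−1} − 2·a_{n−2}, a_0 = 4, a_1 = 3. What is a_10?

With companion matrix B = [[2, −2], [1, 0]], [a_n, a_{n−1}]ᵀ = B·[a_{n−1}, a_{n−2}]ᵀ, so [a_10, a_9]ᵀ = B⁹·[a_1, a_0]ᵀ.
B⁹ = [[32, −32], [16, 0]], giving [a_10, a_9]ᵀ = [[−32], [48]].

−32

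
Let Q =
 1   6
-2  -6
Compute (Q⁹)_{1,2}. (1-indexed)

115026

tr Q = -5 and det Q = 6, so the characteristic polynomial is λ² − (-5)λ + (6) with roots -3 and -2.
Eigenvectors give P = [[-3, 2], [2, -1]] with P⁻¹ = [[1, 2], [2, 3]], and Q = P·diag(-3, -2)·P⁻¹.
Then Q⁹ = P·diag(-19683, -512)·P⁻¹ = [[59049, -1024], [-39366, 512]] · [[1, 2], [2, 3]] = [[57001, 115026], [-38342, -77196]].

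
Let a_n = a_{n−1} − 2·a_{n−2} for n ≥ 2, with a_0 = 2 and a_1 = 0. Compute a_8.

−28

With companion matrix A = [[1, −2], [1, 0]], [a_n, a_{n−1}]ᵀ = A·[a_{n−1}, a_{n−2}]ᵀ, so [a_8, a_7]ᵀ = A^7·[a_1, a_0]ᵀ.
A^7 = [[−3, −14], [7, −10]], giving [a_8, a_7]ᵀ = [[−28], [−20]].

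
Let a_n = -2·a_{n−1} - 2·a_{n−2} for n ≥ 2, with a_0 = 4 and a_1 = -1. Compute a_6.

24

With companion matrix B = [[-2, -2], [1, 0]], [a_n, a_{n−1}]ᵀ = B·[a_{n−1}, a_{n−2}]ᵀ, so [a_6, a_5]ᵀ = B⁵·[a_1, a_0]ᵀ.
B⁵ = [[8, 8], [-4, 0]], giving [a_6, a_5]ᵀ = [[24], [4]].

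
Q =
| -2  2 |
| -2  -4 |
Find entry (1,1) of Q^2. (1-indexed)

0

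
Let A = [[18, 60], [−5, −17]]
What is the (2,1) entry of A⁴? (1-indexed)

−65

tr A = 1 and det A = −6, so the characteristic polynomial is λ² − (1)λ + (−6) with roots −2 and 3.
Eigenvectors give P = [[−3, 4], [1, −1]] with P⁻¹ = [[1, 4], [1, 3]], and A = P·diag(−2, 3)·P⁻¹.
Then A⁴ = P·diag(16, 81)·P⁻¹ = [[−48, 324], [16, −81]] · [[1, 4], [1, 3]] = [[276, 780], [−65, −179]].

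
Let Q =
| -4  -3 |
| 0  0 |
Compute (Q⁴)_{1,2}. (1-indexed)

Q² = [[16, 12], [0, 0]]
Q³ = [[-64, -48], [0, 0]]
Q⁴ = [[256, 192], [0, 0]]

192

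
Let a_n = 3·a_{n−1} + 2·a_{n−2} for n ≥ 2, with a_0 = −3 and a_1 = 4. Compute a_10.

With companion matrix Q = [[3, 2], [1, 0]], [a_n, a_{n−1}]ᵀ = Q·[a_{n−1}, a_{n−2}]ᵀ, so [a_10, a_9]ᵀ = Q⁹·[a_1, a_0]ᵀ.
Q⁹ = [[79647, 44726], [22363, 12558]], giving [a_10, a_9]ᵀ = [[184410], [51778]].

184410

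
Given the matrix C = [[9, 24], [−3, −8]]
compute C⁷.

[[9, 24], [−3, −8]]

C² = C (a projection; rank 1, trace 1), so C⁷ = C.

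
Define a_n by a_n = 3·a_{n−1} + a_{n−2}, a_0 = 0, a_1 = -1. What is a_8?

With companion matrix A = [[3, 1], [1, 0]], [a_n, a_{n−1}]ᵀ = A·[a_{n−1}, a_{n−2}]ᵀ, so [a_8, a_7]ᵀ = A⁷·[a_1, a_0]ᵀ.
A⁷ = [[3927, 1189], [1189, 360]], giving [a_8, a_7]ᵀ = [[-3927], [-1189]].

-3927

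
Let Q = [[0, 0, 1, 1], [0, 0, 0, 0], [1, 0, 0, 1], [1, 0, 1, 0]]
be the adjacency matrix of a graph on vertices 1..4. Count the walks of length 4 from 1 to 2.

The number of length-4 walks from vertex 1 to vertex 2 is entry (1,2) of Q⁴, where Q is the adjacency matrix.
Q² = [[2, 0, 1, 1], [0, 0, 0, 0], [1, 0, 2, 1], [1, 0, 1, 2]]
Q³ = [[2, 0, 3, 3], [0, 0, 0, 0], [3, 0, 2, 3], [3, 0, 3, 2]]
Q⁴ = [[6, 0, 5, 5], [0, 0, 0, 0], [5, 0, 6, 5], [5, 0, 5, 6]]

0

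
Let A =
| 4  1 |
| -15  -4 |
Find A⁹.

[[4, 1], [-15, -4]]

A² = I (check: tr A = 0 and det A = -1), so A⁹ = A since 9 is odd.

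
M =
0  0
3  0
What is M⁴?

M² = [[0, 0], [0, 0]]
M³ = [[0, 0], [0, 0]]
M⁴ = [[0, 0], [0, 0]]

[[0, 0], [0, 0]]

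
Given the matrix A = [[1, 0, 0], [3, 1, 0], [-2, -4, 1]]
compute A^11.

A = I + N where N = [[0, 0, 0], [3, 0, 0], [-2, -4, 0]] is strictly lower-triangular, so N^3 = 0.
(I + N)^11 = I + 11·N + 55·N^2 = [[1, 0, 0], [33, 1, 0], [-682, -44, 1]].

[[1, 0, 0], [33, 1, 0], [-682, -44, 1]]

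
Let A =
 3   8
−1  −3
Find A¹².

A² = I (check: tr A = 0 and det A = −1), so A¹² = I since 12 is even.

[[1, 0], [0, 1]]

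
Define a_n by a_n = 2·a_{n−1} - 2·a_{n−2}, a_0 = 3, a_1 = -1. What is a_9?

With companion matrix Q = [[2, -2], [1, 0]], [a_n, a_{n−1}]ᵀ = Q·[a_{n−1}, a_{n−2}]ᵀ, so [a_9, a_8]ᵀ = Q⁸·[a_1, a_0]ᵀ.
Q⁸ = [[16, 0], [0, 16]], giving [a_9, a_8]ᵀ = [[-16], [48]].

-16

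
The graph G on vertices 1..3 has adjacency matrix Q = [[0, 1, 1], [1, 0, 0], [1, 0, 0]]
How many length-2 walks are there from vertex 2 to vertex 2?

1

The number of length-2 walks from vertex 2 to vertex 2 is entry (2,2) of Q², where Q is the adjacency matrix.
Q² = [[2, 0, 0], [0, 1, 1], [0, 1, 1]]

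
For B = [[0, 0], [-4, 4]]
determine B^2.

[[0, 0], [-16, 16]]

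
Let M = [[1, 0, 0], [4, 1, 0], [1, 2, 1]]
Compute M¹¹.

M = I + N where N = [[0, 0, 0], [4, 0, 0], [1, 2, 0]] is strictly lower-triangular, so N³ = 0.
(I + N)¹¹ = I + 11·N + 55·N² = [[1, 0, 0], [44, 1, 0], [451, 22, 1]].

[[1, 0, 0], [44, 1, 0], [451, 22, 1]]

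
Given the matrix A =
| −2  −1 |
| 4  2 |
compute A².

[[0, 0], [0, 0]]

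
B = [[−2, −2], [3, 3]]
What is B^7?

[[−2, −2], [3, 3]]

B² = B (a projection; rank 1, trace 1), so B^7 = B.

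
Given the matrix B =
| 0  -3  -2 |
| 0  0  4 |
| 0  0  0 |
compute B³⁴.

[[0, 0, 0], [0, 0, 0], [0, 0, 0]]

B is strictly triangular, hence nilpotent: B³ = 0, so B³⁴ = 0.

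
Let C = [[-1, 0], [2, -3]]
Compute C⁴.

[[1, 0], [-80, 81]]

C² = [[1, 0], [-8, 9]]
C³ = [[-1, 0], [26, -27]]
C⁴ = [[1, 0], [-80, 81]]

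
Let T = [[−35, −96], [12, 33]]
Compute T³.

tr T = −2 and det T = −3, so the characteristic polynomial is λ² − (−2)λ + (−3) with roots −3 and 1.
Eigenvectors give P = [[−3, −8], [1, 3]] with P⁻¹ = [[−3, −8], [1, 3]], and T = P·diag(−3, 1)·P⁻¹.
Then T³ = P·diag(−27, 1)·P⁻¹ = [[81, −8], [−27, 3]] · [[−3, −8], [1, 3]] = [[−251, −672], [84, 225]].

[[−251, −672], [84, 225]]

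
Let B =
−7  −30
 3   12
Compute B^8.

[[−56489, −189150], [18915, 63306]]

tr B = 5 and det B = 6, so the characteristic polynomial is λ² − (5)λ + (6) with roots 3 and 2.
Eigenvectors give P = [[−3, 10], [1, −3]] with P⁻¹ = [[3, 10], [1, 3]], and B = P·diag(3, 2)·P⁻¹.
Then B^8 = P·diag(6561, 256)·P⁻¹ = [[−19683, 2560], [6561, −768]] · [[3, 10], [1, 3]] = [[−56489, −189150], [18915, 63306]].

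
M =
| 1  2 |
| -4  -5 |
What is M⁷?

[[2185, 2186], [-4372, -4373]]

tr M = -4 and det M = 3, so the characteristic polynomial is λ² − (-4)λ + (3) with roots -3 and -1.
Eigenvectors give P = [[-1, -1], [2, 1]] with P⁻¹ = [[1, 1], [-2, -1]], and M = P·diag(-3, -1)·P⁻¹.
Then M⁷ = P·diag(-2187, -1)·P⁻¹ = [[2187, 1], [-4374, -1]] · [[1, 1], [-2, -1]] = [[2185, 2186], [-4372, -4373]].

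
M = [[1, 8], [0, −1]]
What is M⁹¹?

[[1, 8], [0, −1]]

M² = I (check: tr M = 0 and det M = −1), so M⁹¹ = M since 91 is odd.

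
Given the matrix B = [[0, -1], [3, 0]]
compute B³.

B² = [[-3, 0], [0, -3]]
B³ = [[0, 3], [-9, 0]]

[[0, 3], [-9, 0]]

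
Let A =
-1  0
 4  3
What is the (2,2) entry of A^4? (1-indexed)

81

tr A = 2 and det A = -3, so the characteristic polynomial is λ² − (2)λ + (-3) with roots -1 and 3.
Eigenvectors give P = [[-1, 0], [1, -1]] with P⁻¹ = [[-1, 0], [-1, -1]], and A = P·diag(-1, 3)·P⁻¹.
Then A^4 = P·diag(1, 81)·P⁻¹ = [[-1, 0], [1, -81]] · [[-1, 0], [-1, -1]] = [[1, 0], [80, 81]].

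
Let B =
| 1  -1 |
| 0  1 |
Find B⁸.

B = I + N where N = [[0, -1], [0, 0]] is strictly upper-triangular, so N² = 0.
(I + N)⁸ = I + 8·N = [[1, -8], [0, 1]].

[[1, -8], [0, 1]]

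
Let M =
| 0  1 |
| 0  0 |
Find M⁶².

[[0, 0], [0, 0]]

M is strictly triangular, hence nilpotent: M² = 0, so M⁶² = 0.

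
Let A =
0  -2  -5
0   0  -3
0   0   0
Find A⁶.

A is strictly triangular, hence nilpotent: A³ = 0, so A⁶ = 0.

[[0, 0, 0], [0, 0, 0], [0, 0, 0]]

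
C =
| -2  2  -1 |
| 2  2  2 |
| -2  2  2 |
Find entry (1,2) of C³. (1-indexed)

24

C² = [[10, -2, 4], [-4, 12, 6], [4, 4, 10]]
C³ = [[-32, 24, -6], [20, 28, 40], [-20, 36, 24]]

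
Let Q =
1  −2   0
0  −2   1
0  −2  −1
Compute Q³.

Q² = [[1, 2, −2], [0, 2, −3], [0, 6, −1]]
Q³ = [[1, −2, 4], [0, 2, 5], [0, −10, 7]]

[[1, −2, 4], [0, 2, 5], [0, −10, 7]]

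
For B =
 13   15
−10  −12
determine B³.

tr B = 1 and det B = −6, so the characteristic polynomial is λ² − (1)λ + (−6) with roots 3 and −2.
Eigenvectors give P = [[−3, −1], [2, 1]] with P⁻¹ = [[−1, −1], [2, 3]], and B = P·diag(3, −2)·P⁻¹.
Then B³ = P·diag(27, −8)·P⁻¹ = [[−81, 8], [54, −8]] · [[−1, −1], [2, 3]] = [[97, 105], [−70, −78]].

[[97, 105], [−70, −78]]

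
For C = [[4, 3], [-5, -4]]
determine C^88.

C² = I (check: tr C = 0 and det C = -1), so C^88 = I since 88 is even.

[[1, 0], [0, 1]]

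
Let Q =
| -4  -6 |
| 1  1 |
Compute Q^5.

tr Q = -3 and det Q = 2, so the characteristic polynomial is λ² − (-3)λ + (2) with roots -2 and -1.
Eigenvectors give P = [[-3, -2], [1, 1]] with P⁻¹ = [[-1, -2], [1, 3]], and Q = P·diag(-2, -1)·P⁻¹.
Then Q^5 = P·diag(-32, -1)·P⁻¹ = [[96, 2], [-32, -1]] · [[-1, -2], [1, 3]] = [[-94, -186], [31, 61]].

[[-94, -186], [31, 61]]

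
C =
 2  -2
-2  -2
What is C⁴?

[[64, 0], [0, 64]]

C² = [[8, 0], [0, 8]]
C³ = [[16, -16], [-16, -16]]
C⁴ = [[64, 0], [0, 64]]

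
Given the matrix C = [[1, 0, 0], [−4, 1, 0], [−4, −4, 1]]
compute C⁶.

C = I + N where N = [[0, 0, 0], [−4, 0, 0], [−4, −4, 0]] is strictly lower-triangular, so N³ = 0.
(I + N)⁶ = I + 6·N + 15·N² = [[1, 0, 0], [−24, 1, 0], [216, −24, 1]].

[[1, 0, 0], [−24, 1, 0], [216, −24, 1]]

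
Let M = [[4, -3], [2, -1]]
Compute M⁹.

[[1534, -1533], [1022, -1021]]

tr M = 3 and det M = 2, so the characteristic polynomial is λ² − (3)λ + (2) with roots 2 and 1.
Eigenvectors give P = [[3, -1], [2, -1]] with P⁻¹ = [[1, -1], [2, -3]], and M = P·diag(2, 1)·P⁻¹.
Then M⁹ = P·diag(512, 1)·P⁻¹ = [[1536, -1], [1024, -1]] · [[1, -1], [2, -3]] = [[1534, -1533], [1022, -1021]].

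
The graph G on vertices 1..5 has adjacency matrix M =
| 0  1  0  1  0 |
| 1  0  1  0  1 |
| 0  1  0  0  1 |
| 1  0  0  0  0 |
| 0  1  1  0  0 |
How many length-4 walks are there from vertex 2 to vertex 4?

The number of length-4 walks from vertex 2 to vertex 4 is entry (2,4) of M^4, where M is the adjacency matrix.
M^2 = [[2, 0, 1, 0, 1], [0, 3, 1, 1, 1], [1, 1, 2, 0, 1], [0, 1, 0, 1, 0], [1, 1, 1, 0, 2]]
M^3 = [[0, 4, 1, 2, 1], [4, 2, 4, 0, 4], [1, 4, 2, 1, 3], [2, 0, 1, 0, 1], [1, 4, 3, 1, 2]]
M^4 = [[6, 2, 5, 0, 5], [2, 12, 6, 4, 6], [5, 6, 7, 1, 6], [0, 4, 1, 2, 1], [5, 6, 6, 1, 7]]

4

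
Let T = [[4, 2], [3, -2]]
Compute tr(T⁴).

632

T² = [[22, 4], [6, 10]]
T³ = [[100, 36], [54, -8]]
T⁴ = [[508, 128], [192, 124]]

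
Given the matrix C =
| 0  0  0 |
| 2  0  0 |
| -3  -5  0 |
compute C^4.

C is strictly triangular, hence nilpotent: C^3 = 0, so C^4 = 0.

[[0, 0, 0], [0, 0, 0], [0, 0, 0]]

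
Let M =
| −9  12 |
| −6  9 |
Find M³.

tr M = 0 and det M = −9, so the characteristic polynomial is λ² − (0)λ + (−9) with roots −3 and 3.
Eigenvectors give P = [[2, 1], [1, 1]] with P⁻¹ = [[1, −1], [−1, 2]], and M = P·diag(−3, 3)·P⁻¹.
Then M³ = P·diag(−27, 27)·P⁻¹ = [[−54, 27], [−27, 27]] · [[1, −1], [−1, 2]] = [[−81, 108], [−54, 81]].

[[−81, 108], [−54, 81]]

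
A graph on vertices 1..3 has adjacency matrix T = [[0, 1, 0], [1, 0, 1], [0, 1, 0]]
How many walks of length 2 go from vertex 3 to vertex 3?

1

The number of length-2 walks from vertex 3 to vertex 3 is entry (3,3) of T^2, where T is the adjacency matrix.
T^2 = [[1, 0, 1], [0, 2, 0], [1, 0, 1]]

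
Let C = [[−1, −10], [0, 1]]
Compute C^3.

[[−1, −10], [0, 1]]

C² = I (check: tr C = 0 and det C = −1), so C^3 = C since 3 is odd.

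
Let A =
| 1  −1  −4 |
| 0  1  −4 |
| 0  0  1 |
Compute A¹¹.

[[1, −11, 176], [0, 1, −44], [0, 0, 1]]

A = I + N where N = [[0, −1, −4], [0, 0, −4], [0, 0, 0]] is strictly upper-triangular, so N³ = 0.
(I + N)¹¹ = I + 11·N + 55·N² = [[1, −11, 176], [0, 1, −44], [0, 0, 1]].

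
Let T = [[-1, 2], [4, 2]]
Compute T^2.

[[9, 2], [4, 12]]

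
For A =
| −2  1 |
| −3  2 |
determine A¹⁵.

[[−2, 1], [−3, 2]]

A² = I (check: tr A = 0 and det A = −1), so A¹⁵ = A since 15 is odd.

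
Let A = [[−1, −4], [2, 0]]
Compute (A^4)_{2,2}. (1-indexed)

A^2 = [[−7, 4], [−2, −8]]
A^3 = [[15, 28], [−14, 8]]
A^4 = [[41, −60], [30, 56]]

56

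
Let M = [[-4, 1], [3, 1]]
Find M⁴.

[[388, -69], [-207, 43]]

M² = [[19, -3], [-9, 4]]
M³ = [[-85, 16], [48, -5]]
M⁴ = [[388, -69], [-207, 43]]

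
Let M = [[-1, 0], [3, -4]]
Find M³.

[[-1, 0], [63, -64]]

M² = [[1, 0], [-15, 16]]
M³ = [[-1, 0], [63, -64]]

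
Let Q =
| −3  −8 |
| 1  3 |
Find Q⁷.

Q² = I (check: tr Q = 0 and det Q = −1), so Q⁷ = Q since 7 is odd.

[[−3, −8], [1, 3]]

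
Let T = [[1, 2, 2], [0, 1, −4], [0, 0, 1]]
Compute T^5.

[[1, 10, −70], [0, 1, −20], [0, 0, 1]]

T = I + N where N = [[0, 2, 2], [0, 0, −4], [0, 0, 0]] is strictly upper-triangular, so N^3 = 0.
(I + N)^5 = I + 5·N + 10·N^2 = [[1, 10, −70], [0, 1, −20], [0, 0, 1]].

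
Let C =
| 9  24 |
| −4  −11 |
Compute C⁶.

[[−1455, −4368], [728, 2185]]

tr C = −2 and det C = −3, so the characteristic polynomial is λ² − (−2)λ + (−3) with roots 1 and −3.
Eigenvectors give P = [[3, −2], [−1, 1]] with P⁻¹ = [[1, 2], [1, 3]], and C = P·diag(1, −3)·P⁻¹.
Then C⁶ = P·diag(1, 729)·P⁻¹ = [[3, −1458], [−1, 729]] · [[1, 2], [1, 3]] = [[−1455, −4368], [728, 2185]].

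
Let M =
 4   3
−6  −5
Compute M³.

[[10, 9], [−18, −17]]

tr M = −1 and det M = −2, so the characteristic polynomial is λ² − (−1)λ + (−2) with roots 1 and −2.
Eigenvectors give P = [[1, −1], [−1, 2]] with P⁻¹ = [[2, 1], [1, 1]], and M = P·diag(1, −2)·P⁻¹.
Then M³ = P·diag(1, −8)·P⁻¹ = [[1, 8], [−1, −16]] · [[2, 1], [1, 1]] = [[10, 9], [−18, −17]].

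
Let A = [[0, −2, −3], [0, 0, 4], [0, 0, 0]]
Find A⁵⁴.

[[0, 0, 0], [0, 0, 0], [0, 0, 0]]

A is strictly triangular, hence nilpotent: A³ = 0, so A⁵⁴ = 0.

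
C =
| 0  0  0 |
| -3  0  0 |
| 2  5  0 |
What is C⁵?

C is strictly triangular, hence nilpotent: C³ = 0, so C⁵ = 0.

[[0, 0, 0], [0, 0, 0], [0, 0, 0]]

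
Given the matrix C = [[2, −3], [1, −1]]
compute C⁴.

C² = [[1, −3], [1, −2]]
C³ = [[−1, 0], [0, −1]]
C⁴ = [[−2, 3], [−1, 1]]

[[−2, 3], [−1, 1]]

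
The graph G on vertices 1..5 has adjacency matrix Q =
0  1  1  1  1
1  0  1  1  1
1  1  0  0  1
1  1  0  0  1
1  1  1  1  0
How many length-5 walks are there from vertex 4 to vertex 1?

The number of length-5 walks from vertex 4 to vertex 1 is entry (4,1) of Q^5, where Q is the adjacency matrix.
Q^2 = [[4, 3, 2, 2, 3], [3, 4, 2, 2, 3], [2, 2, 3, 3, 2], [2, 2, 3, 3, 2], [3, 3, 2, 2, 4]]
Q^3 = [[10, 11, 10, 10, 11], [11, 10, 10, 10, 11], [10, 10, 6, 6, 10], [10, 10, 6, 6, 10], [11, 11, 10, 10, 10]]
Q^4 = [[42, 41, 32, 32, 41], [41, 42, 32, 32, 41], [32, 32, 30, 30, 32], [32, 32, 30, 30, 32], [41, 41, 32, 32, 42]]
Q^5 = [[146, 147, 124, 124, 147], [147, 146, 124, 124, 147], [124, 124, 96, 96, 124], [124, 124, 96, 96, 124], [147, 147, 124, 124, 146]]

124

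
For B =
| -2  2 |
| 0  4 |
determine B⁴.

[[16, 80], [0, 256]]

B² = [[4, 4], [0, 16]]
B³ = [[-8, 24], [0, 64]]
B⁴ = [[16, 80], [0, 256]]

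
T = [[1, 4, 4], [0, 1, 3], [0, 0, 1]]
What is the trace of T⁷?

T = I + N where N = [[0, 4, 4], [0, 0, 3], [0, 0, 0]] is strictly upper-triangular, so N³ = 0.
(I + N)⁷ = I + 7·N + 21·N² = [[1, 28, 280], [0, 1, 21], [0, 0, 1]].

3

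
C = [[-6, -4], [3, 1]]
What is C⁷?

tr C = -5 and det C = 6, so the characteristic polynomial is λ² − (-5)λ + (6) with roots -2 and -3.
Eigenvectors give P = [[1, 4], [-1, -3]] with P⁻¹ = [[-3, -4], [1, 1]], and C = P·diag(-2, -3)·P⁻¹.
Then C⁷ = P·diag(-128, -2187)·P⁻¹ = [[-128, -8748], [128, 6561]] · [[-3, -4], [1, 1]] = [[-8364, -8236], [6177, 6049]].

[[-8364, -8236], [6177, 6049]]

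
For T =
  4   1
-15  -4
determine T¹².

[[1, 0], [0, 1]]

T² = I (check: tr T = 0 and det T = -1), so T¹² = I since 12 is even.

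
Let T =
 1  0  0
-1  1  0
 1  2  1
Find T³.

T = I + N where N = [[0, 0, 0], [-1, 0, 0], [1, 2, 0]] is strictly lower-triangular, so N³ = 0.
(I + N)³ = I + 3·N + 3·N² = [[1, 0, 0], [-3, 1, 0], [-3, 6, 1]].

[[1, 0, 0], [-3, 1, 0], [-3, 6, 1]]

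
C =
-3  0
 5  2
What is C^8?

tr C = -1 and det C = -6, so the characteristic polynomial is λ² − (-1)λ + (-6) with roots 2 and -3.
Eigenvectors give P = [[0, -1], [1, 1]] with P⁻¹ = [[1, 1], [-1, 0]], and C = P·diag(2, -3)·P⁻¹.
Then C^8 = P·diag(256, 6561)·P⁻¹ = [[0, -6561], [256, 6561]] · [[1, 1], [-1, 0]] = [[6561, 0], [-6305, 256]].

[[6561, 0], [-6305, 256]]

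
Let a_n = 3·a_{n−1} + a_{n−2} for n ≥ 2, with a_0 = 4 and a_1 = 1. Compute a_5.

241

With companion matrix T = [[3, 1], [1, 0]], [a_n, a_{n−1}]ᵀ = T·[a_{n−1}, a_{n−2}]ᵀ, so [a_5, a_4]ᵀ = T⁴·[a_1, a_0]ᵀ.
T⁴ = [[109, 33], [33, 10]], giving [a_5, a_4]ᵀ = [[241], [73]].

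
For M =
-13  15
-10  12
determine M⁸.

tr M = -1 and det M = -6, so the characteristic polynomial is λ² − (-1)λ + (-6) with roots -3 and 2.
Eigenvectors give P = [[3, -1], [2, -1]] with P⁻¹ = [[1, -1], [2, -3]], and M = P·diag(-3, 2)·P⁻¹.
Then M⁸ = P·diag(6561, 256)·P⁻¹ = [[19683, -256], [13122, -256]] · [[1, -1], [2, -3]] = [[19171, -18915], [12610, -12354]].

[[19171, -18915], [12610, -12354]]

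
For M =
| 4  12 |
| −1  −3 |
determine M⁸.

M² = M (a projection; rank 1, trace 1), so M⁸ = M.

[[4, 12], [−1, −3]]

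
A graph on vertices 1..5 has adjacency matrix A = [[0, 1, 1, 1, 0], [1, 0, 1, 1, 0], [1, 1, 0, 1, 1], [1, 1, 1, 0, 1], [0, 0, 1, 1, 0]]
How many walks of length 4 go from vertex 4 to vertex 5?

17

The number of length-4 walks from vertex 4 to vertex 5 is entry (4,5) of A⁴, where A is the adjacency matrix.
A² = [[3, 2, 2, 2, 2], [2, 3, 2, 2, 2], [2, 2, 4, 3, 1], [2, 2, 3, 4, 1], [2, 2, 1, 1, 2]]
A³ = [[6, 7, 9, 9, 4], [7, 6, 9, 9, 4], [9, 9, 8, 9, 7], [9, 9, 9, 8, 7], [4, 4, 7, 7, 2]]
A⁴ = [[25, 24, 26, 26, 18], [24, 25, 26, 26, 18], [26, 26, 34, 33, 17], [26, 26, 33, 34, 17], [18, 18, 17, 17, 14]]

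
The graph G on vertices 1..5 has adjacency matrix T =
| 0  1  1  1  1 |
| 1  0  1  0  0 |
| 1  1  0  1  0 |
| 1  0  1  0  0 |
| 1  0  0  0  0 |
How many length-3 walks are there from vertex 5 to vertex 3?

The number of length-3 walks from vertex 5 to vertex 3 is entry (5,3) of T^3, where T is the adjacency matrix.
T^2 = [[4, 1, 2, 1, 0], [1, 2, 1, 2, 1], [2, 1, 3, 1, 1], [1, 2, 1, 2, 1], [0, 1, 1, 1, 1]]
T^3 = [[4, 6, 6, 6, 4], [6, 2, 5, 2, 1], [6, 5, 4, 5, 2], [6, 2, 5, 2, 1], [4, 1, 2, 1, 0]]

2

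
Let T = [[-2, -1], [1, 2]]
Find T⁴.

T² = [[3, 0], [0, 3]]
T³ = [[-6, -3], [3, 6]]
T⁴ = [[9, 0], [0, 9]]

[[9, 0], [0, 9]]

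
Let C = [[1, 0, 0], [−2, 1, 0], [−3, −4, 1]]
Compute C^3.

C = I + N where N = [[0, 0, 0], [−2, 0, 0], [−3, −4, 0]] is strictly lower-triangular, so N^3 = 0.
(I + N)^3 = I + 3·N + 3·N^2 = [[1, 0, 0], [−6, 1, 0], [15, −12, 1]].

[[1, 0, 0], [−6, 1, 0], [15, −12, 1]]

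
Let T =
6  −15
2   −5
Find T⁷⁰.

T² = T (a projection; rank 1, trace 1), so T⁷⁰ = T.

[[6, −15], [2, −5]]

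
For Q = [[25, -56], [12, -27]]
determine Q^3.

[[169, -392], [84, -195]]

tr Q = -2 and det Q = -3, so the characteristic polynomial is λ² − (-2)λ + (-3) with roots -3 and 1.
Eigenvectors give P = [[2, 7], [1, 3]] with P⁻¹ = [[-3, 7], [1, -2]], and Q = P·diag(-3, 1)·P⁻¹.
Then Q^3 = P·diag(-27, 1)·P⁻¹ = [[-54, 7], [-27, 3]] · [[-3, 7], [1, -2]] = [[169, -392], [84, -195]].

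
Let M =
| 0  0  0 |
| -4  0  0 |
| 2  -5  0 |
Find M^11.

[[0, 0, 0], [0, 0, 0], [0, 0, 0]]

M is strictly triangular, hence nilpotent: M^3 = 0, so M^11 = 0.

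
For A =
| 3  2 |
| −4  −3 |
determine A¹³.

A² = I (check: tr A = 0 and det A = −1), so A¹³ = A since 13 is odd.

[[3, 2], [−4, −3]]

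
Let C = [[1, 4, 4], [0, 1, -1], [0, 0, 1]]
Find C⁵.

C = I + N where N = [[0, 4, 4], [0, 0, -1], [0, 0, 0]] is strictly upper-triangular, so N³ = 0.
(I + N)⁵ = I + 5·N + 10·N² = [[1, 20, -20], [0, 1, -5], [0, 0, 1]].

[[1, 20, -20], [0, 1, -5], [0, 0, 1]]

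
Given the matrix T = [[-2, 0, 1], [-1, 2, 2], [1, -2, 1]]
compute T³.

T² = [[5, -2, -1], [2, 0, 5], [1, -6, -2]]
T³ = [[-9, -2, 0], [1, -10, 7], [2, -8, -13]]

[[-9, -2, 0], [1, -10, 7], [2, -8, -13]]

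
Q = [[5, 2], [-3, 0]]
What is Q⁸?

[[19171, 12610], [-18915, -12354]]

tr Q = 5 and det Q = 6, so the characteristic polynomial is λ² − (5)λ + (6) with roots 2 and 3.
Eigenvectors give P = [[-2, -1], [3, 1]] with P⁻¹ = [[1, 1], [-3, -2]], and Q = P·diag(2, 3)·P⁻¹.
Then Q⁸ = P·diag(256, 6561)·P⁻¹ = [[-512, -6561], [768, 6561]] · [[1, 1], [-3, -2]] = [[19171, 12610], [-18915, -12354]].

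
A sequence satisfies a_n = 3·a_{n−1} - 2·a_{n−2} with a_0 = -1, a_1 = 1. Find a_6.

With companion matrix C = [[3, -2], [1, 0]], [a_n, a_{n−1}]ᵀ = C·[a_{n−1}, a_{n−2}]ᵀ, so [a_6, a_5]ᵀ = C⁵·[a_1, a_0]ᵀ.
C⁵ = [[63, -62], [31, -30]], giving [a_6, a_5]ᵀ = [[125], [61]].

125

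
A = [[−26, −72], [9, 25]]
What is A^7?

[[−1160, −3096], [387, 1033]]

tr A = −1 and det A = −2, so the characteristic polynomial is λ² − (−1)λ + (−2) with roots 1 and −2.
Eigenvectors give P = [[8, −3], [−3, 1]] with P⁻¹ = [[−1, −3], [−3, −8]], and A = P·diag(1, −2)·P⁻¹.
Then A^7 = P·diag(1, −128)·P⁻¹ = [[8, 384], [−3, −128]] · [[−1, −3], [−3, −8]] = [[−1160, −3096], [387, 1033]].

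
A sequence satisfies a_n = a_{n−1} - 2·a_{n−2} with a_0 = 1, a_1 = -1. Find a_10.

With companion matrix C = [[1, -2], [1, 0]], [a_n, a_{n−1}]ᵀ = C·[a_{n−1}, a_{n−2}]ᵀ, so [a_10, a_9]ᵀ = C⁹·[a_1, a_0]ᵀ.
C⁹ = [[-11, 34], [-17, 6]], giving [a_10, a_9]ᵀ = [[45], [23]].

45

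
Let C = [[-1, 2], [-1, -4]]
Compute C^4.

tr C = -5 and det C = 6, so the characteristic polynomial is λ² − (-5)λ + (6) with roots -3 and -2.
Eigenvectors give P = [[1, 2], [-1, -1]] with P⁻¹ = [[-1, -2], [1, 1]], and C = P·diag(-3, -2)·P⁻¹.
Then C^4 = P·diag(81, 16)·P⁻¹ = [[81, 32], [-81, -16]] · [[-1, -2], [1, 1]] = [[-49, -130], [65, 146]].

[[-49, -130], [65, 146]]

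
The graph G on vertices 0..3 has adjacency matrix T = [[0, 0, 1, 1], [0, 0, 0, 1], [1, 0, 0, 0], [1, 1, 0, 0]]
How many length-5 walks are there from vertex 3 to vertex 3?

0

The number of length-5 walks from vertex 3 to vertex 3 is entry (3,3) of T^5, where T is the adjacency matrix.
T^2 = [[2, 1, 0, 0], [1, 1, 0, 0], [0, 0, 1, 1], [0, 0, 1, 2]]
T^3 = [[0, 0, 2, 3], [0, 0, 1, 2], [2, 1, 0, 0], [3, 2, 0, 0]]
T^4 = [[5, 3, 0, 0], [3, 2, 0, 0], [0, 0, 2, 3], [0, 0, 3, 5]]
T^5 = [[0, 0, 5, 8], [0, 0, 3, 5], [5, 3, 0, 0], [8, 5, 0, 0]]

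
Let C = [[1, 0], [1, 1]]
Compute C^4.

[[1, 0], [4, 1]]

C = I + N where N = [[0, 0], [1, 0]] is strictly lower-triangular, so N^2 = 0.
(I + N)^4 = I + 4·N = [[1, 0], [4, 1]].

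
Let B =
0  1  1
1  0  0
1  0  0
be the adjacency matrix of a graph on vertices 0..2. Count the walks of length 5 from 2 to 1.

The number of length-5 walks from vertex 2 to vertex 1 is entry (2,1) of B^5, where B is the adjacency matrix.
B^2 = [[2, 0, 0], [0, 1, 1], [0, 1, 1]]
B^3 = [[0, 2, 2], [2, 0, 0], [2, 0, 0]]
B^4 = [[4, 0, 0], [0, 2, 2], [0, 2, 2]]
B^5 = [[0, 4, 4], [4, 0, 0], [4, 0, 0]]

0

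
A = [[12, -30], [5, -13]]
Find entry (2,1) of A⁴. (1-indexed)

-65

tr A = -1 and det A = -6, so the characteristic polynomial is λ² − (-1)λ + (-6) with roots 2 and -3.
Eigenvectors give P = [[3, -2], [1, -1]] with P⁻¹ = [[1, -2], [1, -3]], and A = P·diag(2, -3)·P⁻¹.
Then A⁴ = P·diag(16, 81)·P⁻¹ = [[48, -162], [16, -81]] · [[1, -2], [1, -3]] = [[-114, 390], [-65, 211]].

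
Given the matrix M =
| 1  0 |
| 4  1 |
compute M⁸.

M = I + N where N = [[0, 0], [4, 0]] is strictly lower-triangular, so N² = 0.
(I + N)⁸ = I + 8·N = [[1, 0], [32, 1]].

[[1, 0], [32, 1]]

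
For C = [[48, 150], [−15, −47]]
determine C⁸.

[[63306, 189150], [−18915, −56489]]

tr C = 1 and det C = −6, so the characteristic polynomial is λ² − (1)λ + (−6) with roots −2 and 3.
Eigenvectors give P = [[−3, 10], [1, −3]] with P⁻¹ = [[3, 10], [1, 3]], and C = P·diag(−2, 3)·P⁻¹.
Then C⁸ = P·diag(256, 6561)·P⁻¹ = [[−768, 65610], [256, −19683]] · [[3, 10], [1, 3]] = [[63306, 189150], [−18915, −56489]].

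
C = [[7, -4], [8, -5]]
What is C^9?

[[39367, -19684], [39368, -19685]]

tr C = 2 and det C = -3, so the characteristic polynomial is λ² − (2)λ + (-3) with roots 3 and -1.
Eigenvectors give P = [[-1, 1], [-1, 2]] with P⁻¹ = [[-2, 1], [-1, 1]], and C = P·diag(3, -1)·P⁻¹.
Then C^9 = P·diag(19683, -1)·P⁻¹ = [[-19683, -1], [-19683, -2]] · [[-2, 1], [-1, 1]] = [[39367, -19684], [39368, -19685]].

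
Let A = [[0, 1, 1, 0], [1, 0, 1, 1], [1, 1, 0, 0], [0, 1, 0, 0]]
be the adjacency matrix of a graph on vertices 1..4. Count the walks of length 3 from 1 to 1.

The number of length-3 walks from vertex 1 to vertex 1 is entry (1,1) of A^3, where A is the adjacency matrix.
A^2 = [[2, 1, 1, 1], [1, 3, 1, 0], [1, 1, 2, 1], [1, 0, 1, 1]]
A^3 = [[2, 4, 3, 1], [4, 2, 4, 3], [3, 4, 2, 1], [1, 3, 1, 0]]

2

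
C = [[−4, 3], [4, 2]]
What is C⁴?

C² = [[28, −6], [−8, 16]]
C³ = [[−136, 72], [96, 8]]
C⁴ = [[832, −264], [−352, 304]]

[[832, −264], [−352, 304]]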